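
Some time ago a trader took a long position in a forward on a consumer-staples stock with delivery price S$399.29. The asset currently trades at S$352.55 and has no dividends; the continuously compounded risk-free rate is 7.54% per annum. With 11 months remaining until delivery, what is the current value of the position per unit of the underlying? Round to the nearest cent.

-S$20.07

Current fair forward for the remaining 11 months: F = S·e^(r·T), r = 0.0754
F = 352.55 · e^(0.0754 × 11/12) = 352.55 × 1.071561 = 377.7788
Value of long forward = (F − K)·e^(−rT) = (377.7788 − 399.29) · e^(−0.0754·11/12)
= -21.5112 × 0.933218 = -20.07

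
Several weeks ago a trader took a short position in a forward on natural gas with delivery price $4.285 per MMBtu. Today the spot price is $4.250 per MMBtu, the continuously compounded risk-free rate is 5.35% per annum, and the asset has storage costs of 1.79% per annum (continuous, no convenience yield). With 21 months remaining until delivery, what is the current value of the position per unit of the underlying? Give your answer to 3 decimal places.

-$0.483 per MMBtu

Current fair forward for the remaining 21 months: F = S·e^((r + u)·T), (r + u) = 0.0535 + 0.0179 = 0.0714
F = 4.250 · e^(0.0714 × 21/12) = 4.250 × 1.133092 = 4.8156
Value of long forward = (F − K)·e^(−rT) = (4.8156 − 4.285) · e^(−0.0535·21/12)
= 0.5306 × 0.910624 = 0.483
Short position value = −(long value) = -$0.483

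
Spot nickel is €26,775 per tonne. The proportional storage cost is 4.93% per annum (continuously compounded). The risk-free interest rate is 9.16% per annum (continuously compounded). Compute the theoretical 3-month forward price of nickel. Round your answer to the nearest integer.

€27,735 per tonne

Net carry = r + u − y = 0.0916 + 0.0493 − 0.0000 = 0.1409
F = S·e^((r+u−y)T) = 26775 · e^(0.1409 × 3/12) = 26775 · e^0.035225
= 26775 × 1.035853 = €27,735 per tonne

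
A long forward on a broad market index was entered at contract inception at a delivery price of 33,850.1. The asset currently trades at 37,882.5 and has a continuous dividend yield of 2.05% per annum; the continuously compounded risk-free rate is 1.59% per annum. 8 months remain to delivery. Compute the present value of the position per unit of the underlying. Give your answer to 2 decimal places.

3875.11

Current fair forward for the remaining 8 months: F = S·e^((r − q)·T), (r − q) = 0.0159 − 0.0205 = -0.0046
F = 37882.5 · e^(-0.0046 × 8/12) = 37882.5 × 0.99693803 = 37766.5049
Value of long forward = (F − K)·e^(−rT) = (37766.5049 − 33850.1) · e^(−0.0159·8/12)
= 3916.4049 × 0.98945598 = 3875.11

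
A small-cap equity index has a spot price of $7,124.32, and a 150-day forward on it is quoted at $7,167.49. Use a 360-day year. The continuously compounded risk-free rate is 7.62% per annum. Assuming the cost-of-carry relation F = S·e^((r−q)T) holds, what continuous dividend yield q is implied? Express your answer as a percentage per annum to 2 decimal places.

From F = S·e^((r−q)T): (r − q) = ln(F/S)/T
ln(7167.49/7124.32) = ln(1.006060) = 0.006042
(r − q) = 0.006042 / (150/360) = 0.014501
q = r − ln(F/S)/T = 0.0762 − 0.014501 = 0.061699
q = 6.17%

6.17%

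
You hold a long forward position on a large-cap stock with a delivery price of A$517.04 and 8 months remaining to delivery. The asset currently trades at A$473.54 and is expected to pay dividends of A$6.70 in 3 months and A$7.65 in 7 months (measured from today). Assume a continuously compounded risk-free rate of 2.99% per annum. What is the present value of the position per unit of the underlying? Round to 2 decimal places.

-A$47.46

PV(remaining dividends) I = 6.70·e^(−0.0299·3/12) + 7.65·e^(−0.0299·7/12) = 14.1678
Current forward F = (S − I)·e^(rT) = (473.54 − 14.1678)·e^(0.0299·8/12) = 459.3722 × 1.020133 = 468.6207
Value (long) = (F − K)·e^(−rT) = (468.6207 − 517.04) × 0.980264 = -47.4637
Value = -A$47.46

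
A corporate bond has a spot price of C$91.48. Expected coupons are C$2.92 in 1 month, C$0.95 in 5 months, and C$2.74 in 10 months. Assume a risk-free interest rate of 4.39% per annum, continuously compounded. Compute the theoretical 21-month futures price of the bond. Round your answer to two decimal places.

C$91.78

PV(coupons) I = 2.92·e^(−0.0439·1/12) + 0.95·e^(−0.0439·5/12) + 2.74·e^(−0.0439·10/12)
I = 2.9093 + 0.9328 + 2.6416 = 6.4837
F = (S − I)·e^(rT) = (91.48 − 6.4837) · e^(0.0439·21/12)
= 84.9963 · e^0.076825 = 84.9963 × 1.079853 = C$91.78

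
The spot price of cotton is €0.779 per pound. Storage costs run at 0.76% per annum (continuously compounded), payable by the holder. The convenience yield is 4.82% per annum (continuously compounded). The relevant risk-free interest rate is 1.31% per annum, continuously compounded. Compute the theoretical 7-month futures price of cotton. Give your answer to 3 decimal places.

Net carry = r + u − y = 0.0131 + 0.0076 − 0.0482 = -0.0275
F = S·e^((r+u−y)T) = 0.779 · e^(-0.0275 × 7/12) = 0.779 · e^-0.016042
= 0.779 × 0.984086 = €0.767 per pound

€0.767 per pound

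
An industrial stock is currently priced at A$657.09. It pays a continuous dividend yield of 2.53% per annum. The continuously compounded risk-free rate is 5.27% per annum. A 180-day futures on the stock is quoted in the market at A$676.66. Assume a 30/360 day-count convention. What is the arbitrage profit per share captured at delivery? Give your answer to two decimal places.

Fair futures: F* = S·e^(carry·T), with carry = (r − q) = 0.0527 − 0.0253 = 0.0274
F* = 657.09 · e^(0.0274 × 180/360) = 657.09 · e^0.013700 = 657.09 × 1.013794 = A$666.1539
Market A$676.66 > fair A$666.1539: forward overpriced → cash-and-carry (buy spot, short the forward).
At maturity, profit = |F_mkt − F*| = |676.66 − 666.1539| = A$10.51 per share

A$10.51 per share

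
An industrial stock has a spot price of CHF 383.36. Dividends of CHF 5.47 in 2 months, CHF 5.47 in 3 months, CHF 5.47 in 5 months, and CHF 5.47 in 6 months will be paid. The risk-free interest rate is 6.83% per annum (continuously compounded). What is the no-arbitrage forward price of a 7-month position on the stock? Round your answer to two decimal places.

PV(dividends) I = 5.47·e^(−0.0683·2/12) + 5.47·e^(−0.0683·3/12) + 5.47·e^(−0.0683·5/12) + 5.47·e^(−0.0683·6/12)
I = 5.4081 + 5.3774 + 5.3165 + 5.2864 = 21.3884
F = (S − I)·e^(rT) = (383.36 − 21.3884) · e^(0.0683·7/12)
= 361.9716 · e^0.039842 = 361.9716 × 1.040646 = CHF 376.68

CHF 376.68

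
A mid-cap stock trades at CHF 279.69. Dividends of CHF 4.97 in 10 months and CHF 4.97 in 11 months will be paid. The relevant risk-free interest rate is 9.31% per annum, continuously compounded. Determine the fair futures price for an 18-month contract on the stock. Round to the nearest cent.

PV(dividends) I = 4.97·e^(−0.0931·10/12) + 4.97·e^(−0.0931·11/12)
I = 4.5990 + 4.5634 = 9.1624
F = (S − I)·e^(rT) = (279.69 − 9.1624) · e^(0.0931·18/12)
= 270.5276 · e^0.139650 = 270.5276 × 1.149871 = CHF 311.07

CHF 311.07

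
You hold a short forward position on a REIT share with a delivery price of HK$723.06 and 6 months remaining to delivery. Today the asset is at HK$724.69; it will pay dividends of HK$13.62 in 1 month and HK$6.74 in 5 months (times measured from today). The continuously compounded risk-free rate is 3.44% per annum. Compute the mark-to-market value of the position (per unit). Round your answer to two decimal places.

HK$6.26

PV(remaining dividends) I = 13.62·e^(−0.0344·1/12) + 6.74·e^(−0.0344·5/12) = 20.2251
Current forward F = (S − I)·e^(rT) = (724.69 − 20.2251)·e^(0.0344·6/12) = 704.4649 × 1.017349 = 716.6867
Value (long) = (F − K)·e^(−rT) = (716.6867 − 723.06) × 0.982947 = -6.2646
Short position value = −(long value) = HK$6.26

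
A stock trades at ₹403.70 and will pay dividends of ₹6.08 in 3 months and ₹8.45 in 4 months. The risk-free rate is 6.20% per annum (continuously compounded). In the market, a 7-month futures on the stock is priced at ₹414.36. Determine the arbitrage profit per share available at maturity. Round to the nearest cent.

PV(dividends) I = 6.08·e^(−0.0620·3/12) + 8.45·e^(−0.0620·4/12) = 14.2636
Fair futures F* = (S − I)·e^(rT) = (403.70 − 14.2636)·e^0.036167 = 389.4364 × 1.036829 = 403.7790
Market ₹414.36 > fair 403.7790: forward overpriced → cash-and-carry (borrow at r, buy the stock and collect the dividends, short the forward).
Profit at T = |F_mkt − F*| = |414.36 − 403.7790| = ₹10.58 per share

₹10.58 per share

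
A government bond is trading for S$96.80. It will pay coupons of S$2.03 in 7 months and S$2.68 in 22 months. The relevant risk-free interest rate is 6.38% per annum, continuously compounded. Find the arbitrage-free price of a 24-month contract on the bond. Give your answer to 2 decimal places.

PV(coupons) I = 2.03·e^(−0.0638·7/12) + 2.68·e^(−0.0638·22/12)
I = 1.9558 + 2.3842 = 4.3400
F = (S − I)·e^(rT) = (96.80 − 4.3400) · e^(0.0638·24/12)
= 92.4600 · e^0.127600 = 92.4600 × 1.136098 = S$105.04

S$105.04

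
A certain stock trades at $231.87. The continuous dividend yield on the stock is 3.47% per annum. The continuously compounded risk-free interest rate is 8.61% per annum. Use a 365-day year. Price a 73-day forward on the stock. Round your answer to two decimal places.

F = S·e^((r − q)T) = 231.87 · e^((0.0861 − 0.0347) × 73/365)
= 231.87 · e^0.010280 = 231.87 × 1.010333
F = $234.27

$234.27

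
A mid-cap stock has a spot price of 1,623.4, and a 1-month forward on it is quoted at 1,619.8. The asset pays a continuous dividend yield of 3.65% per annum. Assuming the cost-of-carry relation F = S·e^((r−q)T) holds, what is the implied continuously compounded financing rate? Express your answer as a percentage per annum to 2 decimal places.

From F = S·e^((r−q)T): (r − q) = ln(F/S)/T
ln(1619.8/1623.4) = ln(0.997782) = -0.002220
(r − q) = -0.002220 / (1/12) = -0.026640
r = ln(F/S)/T + q = -0.026640 + 0.0365 = 0.009860
r = 0.99%

0.99%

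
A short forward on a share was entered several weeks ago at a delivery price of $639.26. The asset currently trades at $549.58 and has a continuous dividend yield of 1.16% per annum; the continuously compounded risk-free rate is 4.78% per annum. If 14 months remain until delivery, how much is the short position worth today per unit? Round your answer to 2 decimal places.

$62.39

Current fair forward for the remaining 14 months: F = S·e^((r − q)·T), (r − q) = 0.0478 − 0.0116 = 0.0362
F = 549.58 · e^(0.0362 × 14/12) = 549.58 × 1.043138 = 573.2878
Value of long forward = (F − K)·e^(−rT) = (573.2878 − 639.26) · e^(−0.0478·14/12)
= -65.9722 × 0.945760 = -62.39
Short position value = −(long value) = $62.39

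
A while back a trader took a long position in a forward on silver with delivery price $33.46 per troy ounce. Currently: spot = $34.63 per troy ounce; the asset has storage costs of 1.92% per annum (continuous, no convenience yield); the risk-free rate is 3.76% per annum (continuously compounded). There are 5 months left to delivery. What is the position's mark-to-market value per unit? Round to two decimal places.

$1.97 per troy ounce

Current fair forward for the remaining 5 months: F = S·e^((r + u)·T), (r + u) = 0.0376 + 0.0192 = 0.0568
F = 34.63 · e^(0.0568 × 5/12) = 34.63 × 1.023949 = 35.4594
Value of long forward = (F − K)·e^(−rT) = (35.4594 − 33.46) · e^(−0.0376·5/12)
= 1.9994 × 0.984455 = 1.97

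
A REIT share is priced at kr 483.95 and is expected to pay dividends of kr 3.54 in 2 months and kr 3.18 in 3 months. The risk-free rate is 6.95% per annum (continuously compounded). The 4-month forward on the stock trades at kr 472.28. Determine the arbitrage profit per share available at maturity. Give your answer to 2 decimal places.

PV(dividends) I = 3.54·e^(−0.0695·2/12) + 3.18·e^(−0.0695·3/12) = 6.6245
Fair forward F* = (S − I)·e^(rT) = (483.95 − 6.6245)·e^0.023167 = 477.3255 × 1.023437 = 488.5126
Market kr 472.28 < fair 488.5126: forward underpriced → reverse cash-and-carry (short the stock, invest proceeds at r, pay the dividends, go long the forward).
Profit at T = |F_mkt − F*| = |472.28 − 488.5126| = kr 16.23 per share

kr 16.23 per share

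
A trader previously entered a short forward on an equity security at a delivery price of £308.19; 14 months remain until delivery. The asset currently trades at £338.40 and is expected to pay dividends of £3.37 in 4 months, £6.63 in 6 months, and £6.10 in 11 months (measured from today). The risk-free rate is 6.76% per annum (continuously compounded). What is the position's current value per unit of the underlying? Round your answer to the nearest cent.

-£38.14

PV(remaining dividends) I = 3.37·e^(−0.0676·4/12) + 6.63·e^(−0.0676·6/12) + 6.10·e^(−0.0676·11/12) = 15.4380
Current forward F = (S − I)·e^(rT) = (338.40 − 15.4380)·e^(0.0676·14/12) = 322.9620 × 1.082060 = 349.4643
Value (long) = (F − K)·e^(−rT) = (349.4643 − 308.19) × 0.924163 = 38.1442
Short position value = −(long value) = -£38.14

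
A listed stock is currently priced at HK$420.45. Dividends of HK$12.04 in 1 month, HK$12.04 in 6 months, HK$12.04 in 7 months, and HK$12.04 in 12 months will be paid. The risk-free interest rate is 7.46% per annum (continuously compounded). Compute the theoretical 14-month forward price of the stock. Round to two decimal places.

PV(dividends) I = 12.04·e^(−0.0746·1/12) + 12.04·e^(−0.0746·6/12) + 12.04·e^(−0.0746·7/12) + 12.04·e^(−0.0746·12/12)
I = 11.9654 + 11.5992 + 11.5273 + 11.1745 = 46.2664
F = (S − I)·e^(rT) = (420.45 − 46.2664) · e^(0.0746·14/12)
= 374.1836 · e^0.087033 = 374.1836 × 1.090933 = HK$408.21

HK$408.21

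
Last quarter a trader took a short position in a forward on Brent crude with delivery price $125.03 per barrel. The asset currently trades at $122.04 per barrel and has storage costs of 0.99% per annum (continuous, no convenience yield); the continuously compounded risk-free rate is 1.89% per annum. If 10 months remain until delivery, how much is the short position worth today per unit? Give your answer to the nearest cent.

$0.03 per barrel

Current fair forward for the remaining 10 months: F = S·e^((r + u)·T), (r + u) = 0.0189 + 0.0099 = 0.0288
F = 122.04 · e^(0.0288 × 10/12) = 122.04 × 1.024290 = 125.0044
Value of long forward = (F − K)·e^(−rT) = (125.0044 − 125.03) · e^(−0.0189·10/12)
= -0.0256 × 0.984373 = -0.03
Short position value = −(long value) = $0.03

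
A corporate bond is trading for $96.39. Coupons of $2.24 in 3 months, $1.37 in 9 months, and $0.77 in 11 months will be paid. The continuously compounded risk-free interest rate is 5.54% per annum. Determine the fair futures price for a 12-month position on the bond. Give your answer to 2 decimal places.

PV(coupons) I = 2.24·e^(−0.0554·3/12) + 1.37·e^(−0.0554·9/12) + 0.77·e^(−0.0554·11/12)
I = 2.2092 + 1.3142 + 0.7319 = 4.2553
F = (S − I)·e^(rT) = (96.39 − 4.2553) · e^(0.0554·12/12)
= 92.1347 · e^0.055400 = 92.1347 × 1.056963 = $97.38

$97.38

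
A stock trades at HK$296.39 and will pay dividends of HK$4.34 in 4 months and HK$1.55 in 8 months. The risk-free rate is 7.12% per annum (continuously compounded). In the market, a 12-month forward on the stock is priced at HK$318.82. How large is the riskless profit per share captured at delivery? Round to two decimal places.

HK$6.70 per share

PV(dividends) I = 4.34·e^(−0.0712·4/12) + 1.55·e^(−0.0712·8/12) = 5.7164
Fair forward F* = (S − I)·e^(rT) = (296.39 − 5.7164)·e^0.071200 = 290.6736 × 1.073796 = 312.1241
Market HK$318.82 > fair 312.1241: forward overpriced → cash-and-carry (borrow at r, buy the stock and collect the dividends, short the forward).
Profit at T = |F_mkt − F*| = |318.82 − 312.1241| = HK$6.70 per share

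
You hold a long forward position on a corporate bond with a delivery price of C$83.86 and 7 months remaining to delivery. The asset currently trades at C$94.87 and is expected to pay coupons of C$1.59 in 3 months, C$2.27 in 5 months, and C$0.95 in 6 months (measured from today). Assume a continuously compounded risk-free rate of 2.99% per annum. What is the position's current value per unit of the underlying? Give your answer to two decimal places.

C$7.70

PV(remaining coupons) I = 1.59·e^(−0.0299·3/12) + 2.27·e^(−0.0299·5/12) + 0.95·e^(−0.0299·6/12) = 4.7560
Current forward F = (S − I)·e^(rT) = (94.87 − 4.7560)·e^(0.0299·7/12) = 90.1140 × 1.017595 = 91.6996
Value (long) = (F − K)·e^(−rT) = (91.6996 − 83.86) × 0.982710 = 7.7041
Value = C$7.70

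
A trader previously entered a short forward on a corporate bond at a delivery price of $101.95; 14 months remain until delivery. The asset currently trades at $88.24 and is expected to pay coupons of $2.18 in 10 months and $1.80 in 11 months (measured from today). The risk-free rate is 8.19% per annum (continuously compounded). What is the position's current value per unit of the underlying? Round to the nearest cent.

$8.13

PV(remaining coupons) I = 2.18·e^(−0.0819·10/12) + 1.80·e^(−0.0819·11/12) = 3.7060
Current forward F = (S − I)·e^(rT) = (88.24 − 3.7060)·e^(0.0819·14/12) = 84.5340 × 1.100264 = 93.0097
Value (long) = (F − K)·e^(−rT) = (93.0097 − 101.95) × 0.908873 = -8.1256
Short position value = −(long value) = $8.13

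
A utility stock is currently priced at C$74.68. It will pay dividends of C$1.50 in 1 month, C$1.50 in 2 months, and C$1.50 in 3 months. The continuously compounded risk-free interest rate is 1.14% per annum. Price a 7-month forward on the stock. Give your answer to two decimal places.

C$70.66

PV(dividends) I = 1.50·e^(−0.0114·1/12) + 1.50·e^(−0.0114·2/12) + 1.50·e^(−0.0114·3/12)
I = 1.4986 + 1.4972 + 1.4957 = 4.4915
F = (S − I)·e^(rT) = (74.68 − 4.4915) · e^(0.0114·7/12)
= 70.1885 · e^0.006650 = 70.1885 × 1.006672 = C$70.66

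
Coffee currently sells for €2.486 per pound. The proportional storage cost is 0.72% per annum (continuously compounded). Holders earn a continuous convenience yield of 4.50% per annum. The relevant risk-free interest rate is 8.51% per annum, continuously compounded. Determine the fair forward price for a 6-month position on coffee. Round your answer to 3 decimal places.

Net carry = r + u − y = 0.0851 + 0.0072 − 0.0450 = 0.0473
F = S·e^((r+u−y)T) = 2.486 · e^(0.0473 × 6/12) = 2.486 · e^0.023650
= 2.486 × 1.023932 = €2.545 per pound

€2.545 per pound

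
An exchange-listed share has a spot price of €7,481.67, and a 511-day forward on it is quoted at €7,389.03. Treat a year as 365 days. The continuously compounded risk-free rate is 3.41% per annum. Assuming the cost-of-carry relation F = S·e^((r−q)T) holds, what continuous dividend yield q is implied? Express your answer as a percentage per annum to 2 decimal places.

From F = S·e^((r−q)T): (r − q) = ln(F/S)/T
ln(7389.03/7481.67) = ln(0.987618) = -0.012459
(r − q) = -0.012459 / (511/365) = -0.008899
q = r − ln(F/S)/T = 0.0341 + 0.008899 = 0.042999
q = 4.30%

4.30%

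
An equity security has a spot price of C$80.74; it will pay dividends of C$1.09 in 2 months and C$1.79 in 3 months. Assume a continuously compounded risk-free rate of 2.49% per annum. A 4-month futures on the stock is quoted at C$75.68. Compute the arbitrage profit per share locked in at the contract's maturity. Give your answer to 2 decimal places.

C$2.84 per share

PV(dividends) I = 1.09·e^(−0.0249·2/12) + 1.79·e^(−0.0249·3/12) = 2.8644
Fair futures F* = (S − I)·e^(rT) = (80.74 − 2.8644)·e^0.008300 = 77.8756 × 1.008335 = 78.5247
Market C$75.68 < fair 78.5247: forward underpriced → reverse cash-and-carry (short the stock, invest proceeds at r, pay the dividends, go long the forward).
Profit at T = |F_mkt − F*| = |75.68 − 78.5247| = C$2.84 per share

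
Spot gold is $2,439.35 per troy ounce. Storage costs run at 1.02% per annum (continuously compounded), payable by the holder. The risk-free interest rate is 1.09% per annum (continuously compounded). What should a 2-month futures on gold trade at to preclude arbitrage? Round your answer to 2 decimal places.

$2,447.94 per troy ounce

Net carry = r + u − y = 0.0109 + 0.0102 − 0.0000 = 0.0211
F = S·e^((r+u−y)T) = 2439.35 · e^(0.0211 × 2/12) = 2439.35 · e^0.00351667
= 2439.35 × 1.00352286 = $2,447.94 per troy ounce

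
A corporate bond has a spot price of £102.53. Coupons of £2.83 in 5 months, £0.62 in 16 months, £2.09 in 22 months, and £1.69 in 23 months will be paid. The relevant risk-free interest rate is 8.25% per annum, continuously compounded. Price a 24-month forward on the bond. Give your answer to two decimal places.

£113.22

PV(coupons) I = 2.83·e^(−0.0825·5/12) + 0.62·e^(−0.0825·16/12) + 2.09·e^(−0.0825·22/12) + 1.69·e^(−0.0825·23/12)
I = 2.7344 + 0.5554 + 1.7966 + 1.4428 = 6.5292
F = (S − I)·e^(rT) = (102.53 − 6.5292) · e^(0.0825·24/12)
= 96.0008 · e^0.165000 = 96.0008 × 1.179393 = £113.22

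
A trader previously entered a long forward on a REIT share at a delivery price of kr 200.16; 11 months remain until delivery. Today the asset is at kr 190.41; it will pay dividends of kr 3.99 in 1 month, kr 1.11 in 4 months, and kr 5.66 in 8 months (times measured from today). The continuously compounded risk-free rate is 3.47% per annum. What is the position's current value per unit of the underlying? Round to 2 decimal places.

PV(remaining dividends) I = 3.99·e^(−0.0347·1/12) + 1.11·e^(−0.0347·4/12) + 5.66·e^(−0.0347·8/12) = 10.6063
Current forward F = (S − I)·e^(rT) = (190.41 − 10.6063)·e^(0.0347·11/12) = 179.8037 × 1.032320 = 185.6150
Value (long) = (F − K)·e^(−rT) = (185.6150 − 200.16) × 0.968692 = -14.0896
Value = -kr 14.09

-kr 14.09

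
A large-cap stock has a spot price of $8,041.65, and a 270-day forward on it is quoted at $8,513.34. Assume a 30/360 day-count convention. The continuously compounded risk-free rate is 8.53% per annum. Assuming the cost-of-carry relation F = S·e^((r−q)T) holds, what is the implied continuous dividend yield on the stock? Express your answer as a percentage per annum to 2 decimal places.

From F = S·e^((r−q)T): (r − q) = ln(F/S)/T
ln(8513.34/8041.65) = ln(1.058656) = 0.057000
(r − q) = 0.057000 / (270/360) = 0.076000
q = r − ln(F/S)/T = 0.0853 − 0.076000 = 0.009300
q = 0.93%

0.93%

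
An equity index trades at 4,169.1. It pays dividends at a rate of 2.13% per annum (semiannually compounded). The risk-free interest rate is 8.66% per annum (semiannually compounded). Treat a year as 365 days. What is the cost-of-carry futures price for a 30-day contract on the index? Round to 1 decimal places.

F = S · (1+r/2)^(2T) / (1+q/2)^(2T)
= 4169.1 × 1.006992 / 1.001743 = 4169.1 × 1.005240
F = 4,190.9

4,190.9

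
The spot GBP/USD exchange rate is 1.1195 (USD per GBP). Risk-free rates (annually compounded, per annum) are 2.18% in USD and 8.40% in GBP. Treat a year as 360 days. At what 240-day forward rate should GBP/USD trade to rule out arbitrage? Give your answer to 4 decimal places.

1.0763

By covered interest parity, F = S · (1+r_USD)^T / (1+r_GBP)^T
= 1.1195 × 1.014481 / 1.055244 = 1.1195 × 0.961371
F = 1.0763 USD per GBP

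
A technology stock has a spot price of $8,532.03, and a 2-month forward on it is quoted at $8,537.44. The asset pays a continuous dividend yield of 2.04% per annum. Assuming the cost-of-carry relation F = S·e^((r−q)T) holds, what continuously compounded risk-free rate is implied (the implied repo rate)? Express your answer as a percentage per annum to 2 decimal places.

2.42%

From F = S·e^((r−q)T): (r − q) = ln(F/S)/T
ln(8537.44/8532.03) = ln(1.000634) = 0.000634
(r − q) = 0.000634 / (2/12) = 0.003804
r = ln(F/S)/T + q = 0.003804 + 0.0204 = 0.024204
r = 2.42%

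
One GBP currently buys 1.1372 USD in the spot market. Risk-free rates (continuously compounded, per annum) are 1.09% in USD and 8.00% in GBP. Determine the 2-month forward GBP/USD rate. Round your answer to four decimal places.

F = S·e^((r_USD − r_GBP)T) = 1.1372 · e^((0.0109 − 0.0800) × 2/12)
= 1.1372 · e^-0.011517 = 1.1372 × 0.988549
F = 1.1242 USD per GBP

1.1242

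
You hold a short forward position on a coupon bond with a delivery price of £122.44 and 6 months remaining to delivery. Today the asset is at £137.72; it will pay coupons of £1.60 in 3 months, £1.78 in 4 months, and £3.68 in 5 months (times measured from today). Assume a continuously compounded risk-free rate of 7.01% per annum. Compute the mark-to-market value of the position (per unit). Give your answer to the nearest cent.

PV(remaining coupons) I = 1.60·e^(−0.0701·3/12) + 1.78·e^(−0.0701·4/12) + 3.68·e^(−0.0701·5/12) = 6.8852
Current forward F = (S − I)·e^(rT) = (137.72 − 6.8852)·e^(0.0701·6/12) = 130.8348 × 1.035671 = 135.5018
Value (long) = (F − K)·e^(−rT) = (135.5018 − 122.44) × 0.965557 = 12.6119
Short position value = −(long value) = -£12.61

-£12.61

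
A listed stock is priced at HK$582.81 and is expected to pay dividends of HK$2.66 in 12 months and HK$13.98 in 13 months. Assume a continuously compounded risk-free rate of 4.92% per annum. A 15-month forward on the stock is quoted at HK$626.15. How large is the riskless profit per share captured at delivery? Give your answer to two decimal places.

HK$23.16 per share

PV(dividends) I = 2.66·e^(−0.0492·12/12) + 13.98·e^(−0.0492·13/12) = 15.7867
Fair forward F* = (S − I)·e^(rT) = (582.81 − 15.7867)·e^0.061500 = 567.0233 × 1.063430 = 602.9896
Market HK$626.15 > fair 602.9896: forward overpriced → cash-and-carry (borrow at r, buy the stock and collect the dividends, short the forward).
Profit at T = |F_mkt − F*| = |626.15 − 602.9896| = HK$23.16 per share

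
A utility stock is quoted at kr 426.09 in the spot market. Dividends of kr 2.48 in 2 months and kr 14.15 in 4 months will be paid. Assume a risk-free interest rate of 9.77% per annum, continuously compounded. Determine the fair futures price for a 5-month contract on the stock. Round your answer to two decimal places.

PV(dividends) I = 2.48·e^(−0.0977·2/12) + 14.15·e^(−0.0977·4/12)
I = 2.4399 + 13.6966 = 16.1365
F = (S − I)·e^(rT) = (426.09 − 16.1365) · e^(0.0977·5/12)
= 409.9535 · e^0.040708 = 409.9535 × 1.041548 = kr 426.99

kr 426.99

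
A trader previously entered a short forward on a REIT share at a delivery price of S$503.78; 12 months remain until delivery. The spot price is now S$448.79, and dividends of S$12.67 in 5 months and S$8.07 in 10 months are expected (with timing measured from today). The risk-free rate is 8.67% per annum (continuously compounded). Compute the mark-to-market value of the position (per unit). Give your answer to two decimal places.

S$32.88

PV(remaining dividends) I = 12.67·e^(−0.0867·5/12) + 8.07·e^(−0.0867·10/12) = 19.7280
Current forward F = (S − I)·e^(rT) = (448.79 − 19.7280)·e^(0.0867·12/12) = 429.0620 × 1.090569 = 467.9217
Value (long) = (F − K)·e^(−rT) = (467.9217 − 503.78) × 0.916952 = -32.8803
Short position value = −(long value) = S$32.88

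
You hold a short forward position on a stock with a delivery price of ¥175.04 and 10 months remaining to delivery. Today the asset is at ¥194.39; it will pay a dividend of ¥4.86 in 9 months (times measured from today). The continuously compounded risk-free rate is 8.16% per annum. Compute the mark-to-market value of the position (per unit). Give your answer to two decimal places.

PV(remaining dividends) I = 4.86·e^(−0.0816·9/12) = 4.5715
Current forward F = (S − I)·e^(rT) = (194.39 − 4.5715)·e^(0.0816·10/12) = 189.8185 × 1.070365 = 203.1751
Value (long) = (F − K)·e^(−rT) = (203.1751 − 175.04) × 0.934260 = 26.2855
Short position value = −(long value) = -¥26.29

-¥26.29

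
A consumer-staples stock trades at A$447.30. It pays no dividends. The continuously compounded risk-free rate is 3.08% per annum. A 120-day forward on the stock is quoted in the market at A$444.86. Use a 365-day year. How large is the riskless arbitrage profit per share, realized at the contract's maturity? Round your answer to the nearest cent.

Fair forward: F* = S·e^(carry·T), with carry = r = 0.0308
F* = 447.30 · e^(0.0308 × 120/365) = 447.30 · e^0.010126 = 447.30 × 1.010177 = A$451.8522
Market A$444.86 < fair A$451.8522: forward underpriced → reverse cash-and-carry (short spot, go long the forward).
At maturity, profit = |F_mkt − F*| = |444.86 − 451.8522| = A$6.99 per share

A$6.99 per share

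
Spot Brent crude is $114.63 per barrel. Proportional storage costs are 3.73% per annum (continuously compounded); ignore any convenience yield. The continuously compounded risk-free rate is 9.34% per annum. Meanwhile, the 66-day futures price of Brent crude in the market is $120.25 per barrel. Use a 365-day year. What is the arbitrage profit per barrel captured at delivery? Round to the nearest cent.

$2.88 per barrel

Fair futures: F* = S·e^(carry·T), with carry = (r + u) = 0.0934 + 0.0373 = 0.1307
F* = 114.63 · e^(0.1307 × 66/365) = 114.63 · e^0.023633 = 114.63 × 1.023914 = $117.3713
Market $120.25 > fair $117.3713: forward overpriced → cash-and-carry (buy spot, short the forward).
At maturity, profit = |F_mkt − F*| = |120.25 − 117.3713| = $2.88 per barrel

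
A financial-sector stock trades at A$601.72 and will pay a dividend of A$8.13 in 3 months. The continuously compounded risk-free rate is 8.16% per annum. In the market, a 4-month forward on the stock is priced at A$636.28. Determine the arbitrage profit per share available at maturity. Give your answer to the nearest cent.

PV(dividends) I = 8.13·e^(−0.0816·3/12) = 7.9658
Fair forward F* = (S − I)·e^(rT) = (601.72 − 7.9658)·e^0.027200 = 593.7542 × 1.027573 = 610.1258
Market A$636.28 > fair 610.1258: forward overpriced → cash-and-carry (borrow at r, buy the stock and collect the dividends, short the forward).
Profit at T = |F_mkt − F*| = |636.28 − 610.1258| = A$26.15 per share

A$26.15 per share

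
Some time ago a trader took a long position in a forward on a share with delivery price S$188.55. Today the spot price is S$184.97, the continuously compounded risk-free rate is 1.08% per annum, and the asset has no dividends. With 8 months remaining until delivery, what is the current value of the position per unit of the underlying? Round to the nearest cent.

Current fair forward for the remaining 8 months: F = S·e^(r·T), r = 0.0108
F = 184.97 · e^(0.0108 × 8/12) = 184.97 × 1.007226 = 186.3066
Value of long forward = (F − K)·e^(−rT) = (186.3066 − 188.55) · e^(−0.0108·8/12)
= -2.2434 × 0.992826 = -2.23

-S$2.23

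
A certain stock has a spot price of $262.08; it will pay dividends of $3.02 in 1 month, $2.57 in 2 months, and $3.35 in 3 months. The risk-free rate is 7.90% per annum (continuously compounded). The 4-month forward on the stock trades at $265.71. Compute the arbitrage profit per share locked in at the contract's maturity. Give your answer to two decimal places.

$5.69 per share

PV(dividends) I = 3.02·e^(−0.0790·1/12) + 2.57·e^(−0.0790·2/12) + 3.35·e^(−0.0790·3/12) = 8.8211
Fair forward F* = (S − I)·e^(rT) = (262.08 − 8.8211)·e^0.026333 = 253.2589 × 1.026683 = 260.0166
Market $265.71 > fair 260.0166: forward overpriced → cash-and-carry (borrow at r, buy the stock and collect the dividends, short the forward).
Profit at T = |F_mkt − F*| = |265.71 − 260.0166| = $5.69 per share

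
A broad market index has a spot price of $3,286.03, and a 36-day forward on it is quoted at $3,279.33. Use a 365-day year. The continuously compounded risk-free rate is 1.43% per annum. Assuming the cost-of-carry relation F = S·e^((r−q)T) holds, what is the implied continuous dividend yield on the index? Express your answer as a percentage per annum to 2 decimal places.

From F = S·e^((r−q)T): (r − q) = ln(F/S)/T
ln(3279.33/3286.03) = ln(0.997961) = -0.002041
(r − q) = -0.002041 / (36/365) = -0.020693
q = r − ln(F/S)/T = 0.0143 + 0.020693 = 0.034993
q = 3.50%

3.50%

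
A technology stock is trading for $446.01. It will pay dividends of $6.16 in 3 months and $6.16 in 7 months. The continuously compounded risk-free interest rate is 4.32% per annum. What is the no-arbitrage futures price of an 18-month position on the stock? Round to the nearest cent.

$462.96

PV(dividends) I = 6.16·e^(−0.0432·3/12) + 6.16·e^(−0.0432·7/12)
I = 6.0938 + 6.0067 = 12.1005
F = (S − I)·e^(rT) = (446.01 − 12.1005) · e^(0.0432·18/12)
= 433.9095 · e^0.064800 = 433.9095 × 1.066946 = $462.96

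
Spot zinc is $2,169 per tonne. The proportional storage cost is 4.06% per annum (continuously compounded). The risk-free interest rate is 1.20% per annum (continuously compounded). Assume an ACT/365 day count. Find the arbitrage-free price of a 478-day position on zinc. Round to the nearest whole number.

$2,324 per tonne

Net carry = r + u − y = 0.0120 + 0.0406 − 0.0000 = 0.0526
F = S·e^((r+u−y)T) = 2169 · e^(0.0526 × 478/365) = 2169 · e^0.068884
= 2169 × 1.071312 = $2,324 per tonne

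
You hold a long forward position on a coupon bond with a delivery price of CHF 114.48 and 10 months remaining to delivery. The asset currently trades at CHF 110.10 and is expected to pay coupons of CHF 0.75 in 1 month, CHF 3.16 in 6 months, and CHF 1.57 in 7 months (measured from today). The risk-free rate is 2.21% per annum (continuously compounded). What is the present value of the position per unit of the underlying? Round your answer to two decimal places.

PV(remaining coupons) I = 0.75·e^(−0.0221·1/12) + 3.16·e^(−0.0221·6/12) + 1.57·e^(−0.0221·7/12) = 5.4238
Current forward F = (S − I)·e^(rT) = (110.10 − 5.4238)·e^(0.0221·10/12) = 104.6762 × 1.018587 = 106.6218
Value (long) = (F − K)·e^(−rT) = (106.6218 − 114.48) × 0.981752 = -7.7148
Value = -CHF 7.71

-CHF 7.71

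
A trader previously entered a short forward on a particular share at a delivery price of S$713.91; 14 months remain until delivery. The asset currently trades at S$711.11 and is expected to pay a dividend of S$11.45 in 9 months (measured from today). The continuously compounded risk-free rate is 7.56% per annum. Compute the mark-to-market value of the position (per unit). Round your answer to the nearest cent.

PV(remaining dividends) I = 11.45·e^(−0.0756·9/12) = 10.8188
Current forward F = (S − I)·e^(rT) = (711.11 − 10.8188)·e^(0.0756·14/12) = 700.2912 × 1.092207 = 764.8630
Value (long) = (F − K)·e^(−rT) = (764.8630 − 713.91) × 0.915578 = 46.6514
Short position value = −(long value) = -S$46.65

-S$46.65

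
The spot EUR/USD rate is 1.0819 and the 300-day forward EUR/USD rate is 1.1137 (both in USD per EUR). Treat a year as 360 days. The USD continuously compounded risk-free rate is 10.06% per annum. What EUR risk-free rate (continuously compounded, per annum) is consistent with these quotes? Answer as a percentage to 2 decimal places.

F = S·e^((r_USD − r_EUR)T) ⇒ r_EUR = r_USD − ln(F/S)/T
ln(1.1137/1.0819) = 0.028969; /(300/360) = 0.034763
r_EUR = 0.1006 − 0.034763 = 0.065837
r_EUR = 6.58%

6.58%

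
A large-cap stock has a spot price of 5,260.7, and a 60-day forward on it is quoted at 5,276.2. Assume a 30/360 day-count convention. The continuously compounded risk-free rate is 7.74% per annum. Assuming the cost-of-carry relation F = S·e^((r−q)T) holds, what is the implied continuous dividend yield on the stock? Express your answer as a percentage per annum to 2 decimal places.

From F = S·e^((r−q)T): (r − q) = ln(F/S)/T
ln(5276.2/5260.7) = ln(1.002946) = 0.002942
(r − q) = 0.002942 / (60/360) = 0.017652
q = r − ln(F/S)/T = 0.0774 − 0.017652 = 0.059748
q = 5.97%

5.97%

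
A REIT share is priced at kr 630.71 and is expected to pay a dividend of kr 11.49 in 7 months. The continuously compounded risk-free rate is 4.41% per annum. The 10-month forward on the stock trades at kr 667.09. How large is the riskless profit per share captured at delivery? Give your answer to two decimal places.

kr 24.39 per share

PV(dividends) I = 11.49·e^(−0.0441·7/12) = 11.1982
Fair forward F* = (S − I)·e^(rT) = (630.71 − 11.1982)·e^0.036750 = 619.5118 × 1.037434 = 642.7026
Market kr 667.09 > fair 642.7026: forward overpriced → cash-and-carry (borrow at r, buy the stock and collect the dividends, short the forward).
Profit at T = |F_mkt − F*| = |667.09 − 642.7026| = kr 24.39 per share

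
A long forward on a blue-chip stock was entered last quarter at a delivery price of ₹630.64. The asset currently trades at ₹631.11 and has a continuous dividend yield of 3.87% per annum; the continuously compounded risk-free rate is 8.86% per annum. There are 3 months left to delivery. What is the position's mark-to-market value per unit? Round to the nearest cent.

₹8.21

Current fair forward for the remaining 3 months: F = S·e^((r − q)·T), (r − q) = 0.0886 − 0.0387 = 0.0499
F = 631.11 · e^(0.0499 × 3/12) = 631.11 × 1.012553 = 639.0323
Value of long forward = (F − K)·e^(−rT) = (639.0323 − 630.64) · e^(−0.0886·3/12)
= 8.3923 × 0.978094 = 8.21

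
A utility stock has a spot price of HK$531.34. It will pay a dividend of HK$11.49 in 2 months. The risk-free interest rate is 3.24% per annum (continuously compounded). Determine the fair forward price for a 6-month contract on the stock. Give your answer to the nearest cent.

PV(dividends) I = 11.49·e^(−0.0324·2/12)
I = 11.4281
F = (S − I)·e^(rT) = (531.34 − 11.4281) · e^(0.0324·6/12)
= 519.9119 · e^0.016200 = 519.9119 × 1.016332 = HK$528.40

HK$528.40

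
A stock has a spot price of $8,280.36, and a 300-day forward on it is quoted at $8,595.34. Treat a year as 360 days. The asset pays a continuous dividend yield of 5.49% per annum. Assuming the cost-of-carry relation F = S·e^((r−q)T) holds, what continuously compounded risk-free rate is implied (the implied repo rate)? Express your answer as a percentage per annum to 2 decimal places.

9.97%

From F = S·e^((r−q)T): (r − q) = ln(F/S)/T
ln(8595.34/8280.36) = ln(1.038039) = 0.037333
(r − q) = 0.037333 / (300/360) = 0.044800
r = ln(F/S)/T + q = 0.044800 + 0.0549 = 0.099700
r = 9.97%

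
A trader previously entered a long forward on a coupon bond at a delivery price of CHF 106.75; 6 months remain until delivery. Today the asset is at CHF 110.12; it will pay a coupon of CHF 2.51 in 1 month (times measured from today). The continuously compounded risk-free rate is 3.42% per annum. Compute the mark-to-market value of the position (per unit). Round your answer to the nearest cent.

PV(remaining coupons) I = 2.51·e^(−0.0342·1/12) = 2.5029
Current forward F = (S − I)·e^(rT) = (110.12 − 2.5029)·e^(0.0342·6/12) = 107.6171 × 1.017247 = 109.4732
Value (long) = (F − K)·e^(−rT) = (109.4732 − 106.75) × 0.983045 = 2.6770
Value = CHF 2.68

CHF 2.68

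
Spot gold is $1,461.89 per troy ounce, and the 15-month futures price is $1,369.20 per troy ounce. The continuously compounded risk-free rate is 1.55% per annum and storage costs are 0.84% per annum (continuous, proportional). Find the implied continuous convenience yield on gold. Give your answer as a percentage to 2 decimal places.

7.63%

F = S·e^((r+u−y)T) ⇒ (r+u−y) = ln(F/S)/T
ln(1369.20/1461.89) = -0.065503; /T ⇒ -0.052402
y = r + u − ln(F/S)/T = 0.0155 + 0.0084 + 0.052402 = 0.076302
y = 7.63%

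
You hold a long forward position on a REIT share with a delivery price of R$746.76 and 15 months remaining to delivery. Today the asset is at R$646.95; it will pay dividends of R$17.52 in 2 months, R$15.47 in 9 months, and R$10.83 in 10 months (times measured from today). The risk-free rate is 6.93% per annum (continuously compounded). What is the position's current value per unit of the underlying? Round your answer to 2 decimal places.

PV(remaining dividends) I = 17.52·e^(−0.0693·2/12) + 15.47·e^(−0.0693·9/12) + 10.83·e^(−0.0693·10/12) = 42.2276
Current forward F = (S − I)·e^(rT) = (646.95 − 42.2276)·e^(0.0693·15/12) = 604.7224 × 1.090488 = 659.4425
Value (long) = (F − K)·e^(−rT) = (659.4425 − 746.76) × 0.917021 = -80.0720
Value = -R$80.07

-R$80.07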